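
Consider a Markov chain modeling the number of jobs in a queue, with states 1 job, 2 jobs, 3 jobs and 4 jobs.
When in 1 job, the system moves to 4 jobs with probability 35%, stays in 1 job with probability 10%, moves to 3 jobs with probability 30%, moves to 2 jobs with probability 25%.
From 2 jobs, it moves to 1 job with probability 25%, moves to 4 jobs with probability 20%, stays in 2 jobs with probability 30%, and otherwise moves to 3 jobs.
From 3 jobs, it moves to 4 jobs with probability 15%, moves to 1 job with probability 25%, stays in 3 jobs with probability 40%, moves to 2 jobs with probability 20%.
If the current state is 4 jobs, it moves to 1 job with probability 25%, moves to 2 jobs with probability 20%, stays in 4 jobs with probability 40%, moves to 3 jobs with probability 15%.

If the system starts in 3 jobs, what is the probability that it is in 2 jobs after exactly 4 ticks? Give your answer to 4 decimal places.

Propagate the distribution vector 4 ticks from 3 jobs.
After 0 ticks: (0.0000, 0.0000, 1.0000, 0.0000)
After 1 tick: (0.2500, 0.2000, 0.4000, 0.1500)
After 2 ticks: (0.2125, 0.2325, 0.3075, 0.2475)
After 3 ticks: (0.2181, 0.2339, 0.2820, 0.2660)
After 4 ticks: (0.2173, 0.2343, 0.2766, 0.2718)
P(in 2 jobs after 4 ticks) = 0.2343

0.2343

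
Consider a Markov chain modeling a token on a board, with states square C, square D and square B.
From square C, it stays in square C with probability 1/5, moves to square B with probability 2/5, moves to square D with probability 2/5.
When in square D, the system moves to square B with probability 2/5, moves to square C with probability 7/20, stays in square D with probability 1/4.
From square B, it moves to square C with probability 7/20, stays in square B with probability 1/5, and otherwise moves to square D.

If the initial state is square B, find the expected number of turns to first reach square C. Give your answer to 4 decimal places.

2.8571

Let t(s) be the expected number of turns to first reach square C from state s, with t(square C) = 0. Conditioning on the first turn:
t(square D) = 1 + 0.25·t(square D) + 0.4·t(square B)
t(square B) = 1 + 0.45·t(square D) + 0.2·t(square B)
Solving: t(square D) = 2.8571, t(square B) = 2.8571.
Expected turns from square B to square C: 2.8571.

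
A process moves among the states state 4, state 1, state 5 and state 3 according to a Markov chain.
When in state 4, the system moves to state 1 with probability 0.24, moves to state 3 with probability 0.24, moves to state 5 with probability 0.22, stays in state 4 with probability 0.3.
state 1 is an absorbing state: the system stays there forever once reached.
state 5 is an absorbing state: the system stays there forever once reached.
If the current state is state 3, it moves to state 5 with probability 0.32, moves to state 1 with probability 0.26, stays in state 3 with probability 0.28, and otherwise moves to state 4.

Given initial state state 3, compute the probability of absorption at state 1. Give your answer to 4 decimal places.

0.4583

Let h(s) be the probability of absorption at state 1 starting from transient state s. Then h(state 1) = 1 and h(state 5) = 0. By first-step analysis:
h(state 4) = 0.3·h(state 4) + 0.24·1 + 0.22·0 + 0.24·h(state 3)
h(state 3) = 0.14·h(state 4) + 0.26·1 + 0.32·0 + 0.28·h(state 3)
Solving: h(state 4) = 0.5000, h(state 3) = 0.4583.
Starting from state 3, the probability is 0.4583.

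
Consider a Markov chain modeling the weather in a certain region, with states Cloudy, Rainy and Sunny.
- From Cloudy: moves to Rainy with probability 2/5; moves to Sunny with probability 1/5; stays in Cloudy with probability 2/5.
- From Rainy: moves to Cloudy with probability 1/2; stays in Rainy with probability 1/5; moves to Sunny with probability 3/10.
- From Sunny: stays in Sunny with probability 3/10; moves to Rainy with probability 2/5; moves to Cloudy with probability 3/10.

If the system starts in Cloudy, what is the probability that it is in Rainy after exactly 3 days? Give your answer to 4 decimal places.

Propagate the distribution vector 3 days from Cloudy.
After 0 days: (1.0000, 0.0000, 0.0000)
After 1 day: (0.4000, 0.4000, 0.2000)
After 2 days: (0.4200, 0.3200, 0.2600)
After 3 days: (0.4060, 0.3360, 0.2580)
P(in Rainy after 3 days) = 0.3360

0.3360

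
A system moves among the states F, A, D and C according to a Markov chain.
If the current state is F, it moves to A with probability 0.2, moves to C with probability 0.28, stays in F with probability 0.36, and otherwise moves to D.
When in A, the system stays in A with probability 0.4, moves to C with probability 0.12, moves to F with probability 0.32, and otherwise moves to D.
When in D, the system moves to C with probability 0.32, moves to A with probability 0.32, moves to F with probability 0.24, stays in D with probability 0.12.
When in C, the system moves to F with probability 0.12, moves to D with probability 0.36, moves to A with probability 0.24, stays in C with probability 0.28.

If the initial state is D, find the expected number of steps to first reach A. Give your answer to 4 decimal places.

3.7277

Let t(s) be the expected number of steps to first reach A from state s, with t(A) = 0. Conditioning on the first step:
t(F) = 1 + 0.36·t(F) + 0.16·t(D) + 0.28·t(C)
t(D) = 1 + 0.24·t(F) + 0.12·t(D) + 0.32·t(C)
t(C) = 1 + 0.12·t(F) + 0.36·t(D) + 0.28·t(C)
Solving: t(F) = 4.2256, t(D) = 3.7277, t(C) = 3.9570.
Expected steps from D to A: 3.7277.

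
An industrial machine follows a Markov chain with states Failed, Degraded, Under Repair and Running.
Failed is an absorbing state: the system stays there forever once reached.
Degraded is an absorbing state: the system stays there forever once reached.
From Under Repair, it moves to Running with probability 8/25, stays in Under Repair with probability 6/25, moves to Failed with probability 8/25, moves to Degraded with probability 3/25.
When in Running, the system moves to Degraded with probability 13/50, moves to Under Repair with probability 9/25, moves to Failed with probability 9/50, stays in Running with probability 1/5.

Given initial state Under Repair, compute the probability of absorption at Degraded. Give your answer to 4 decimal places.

0.3636

Let h(s) be the probability of absorption at Degraded starting from transient state s. Then h(Degraded) = 1 and h(Failed) = 0. By first-step analysis:
h(Under Repair) = 0.32·0 + 0.12·1 + 0.24·h(Under Repair) + 0.32·h(Running)
h(Running) = 0.18·0 + 0.26·1 + 0.36·h(Under Repair) + 0.2·h(Running)
Solving: h(Under Repair) = 0.3636, h(Running) = 0.4886.
Starting from Under Repair, the probability is 0.3636.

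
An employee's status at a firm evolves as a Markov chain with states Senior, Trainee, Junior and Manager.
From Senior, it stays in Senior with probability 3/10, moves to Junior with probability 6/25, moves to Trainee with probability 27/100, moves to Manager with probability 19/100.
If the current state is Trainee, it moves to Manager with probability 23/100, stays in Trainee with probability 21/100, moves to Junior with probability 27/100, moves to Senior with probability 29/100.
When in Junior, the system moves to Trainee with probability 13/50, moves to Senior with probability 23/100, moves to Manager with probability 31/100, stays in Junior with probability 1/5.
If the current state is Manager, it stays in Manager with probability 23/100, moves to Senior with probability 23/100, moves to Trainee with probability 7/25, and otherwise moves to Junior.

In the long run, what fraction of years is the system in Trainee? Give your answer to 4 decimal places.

Let the stationary distribution be π with π = πP and π_1 + π_2 + π_3 + π_4 = 1.
π_1 = 0.3·π_1 + 0.29·π_2 + 0.23·π_3 + 0.23·π_4
π_2 = 0.27·π_1 + 0.21·π_2 + 0.26·π_3 + 0.28·π_4
π_3 = 0.24·π_1 + 0.27·π_2 + 0.2·π_3 + 0.26·π_4
Solving with the normalization constraint gives π = (0.2637, 0.2547, 0.2427, 0.2389).
So the stationary probability of Trainee is 0.2547.

0.2547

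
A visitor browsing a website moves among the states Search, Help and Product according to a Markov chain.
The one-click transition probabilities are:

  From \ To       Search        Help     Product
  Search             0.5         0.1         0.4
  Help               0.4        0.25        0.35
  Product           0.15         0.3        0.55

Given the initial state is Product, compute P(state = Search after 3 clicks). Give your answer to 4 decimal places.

Propagate the distribution vector 3 clicks from Product.
After 0 clicks: (0.0000, 0.0000, 1.0000)
After 1 click: (0.1500, 0.3000, 0.5500)
After 2 clicks: (0.2775, 0.2550, 0.4675)
After 3 clicks: (0.3109, 0.2318, 0.4574)
P(in Search after 3 clicks) = 0.3109

0.3109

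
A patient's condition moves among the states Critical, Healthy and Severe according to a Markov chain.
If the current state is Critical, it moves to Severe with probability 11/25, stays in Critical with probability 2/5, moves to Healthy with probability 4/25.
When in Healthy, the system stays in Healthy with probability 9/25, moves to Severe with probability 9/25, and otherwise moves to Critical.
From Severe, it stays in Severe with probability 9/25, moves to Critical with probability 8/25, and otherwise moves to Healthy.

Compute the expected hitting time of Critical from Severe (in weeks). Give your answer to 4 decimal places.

3.2609

Let t(s) be the expected number of weeks to first reach Critical from state s, with t(Critical) = 0. Conditioning on the first week:
t(Healthy) = 1 + 0.36·t(Healthy) + 0.36·t(Severe)
t(Severe) = 1 + 0.32·t(Healthy) + 0.36·t(Severe)
Solving: t(Healthy) = 3.3967, t(Severe) = 3.2609.
Expected weeks from Severe to Critical: 3.2609.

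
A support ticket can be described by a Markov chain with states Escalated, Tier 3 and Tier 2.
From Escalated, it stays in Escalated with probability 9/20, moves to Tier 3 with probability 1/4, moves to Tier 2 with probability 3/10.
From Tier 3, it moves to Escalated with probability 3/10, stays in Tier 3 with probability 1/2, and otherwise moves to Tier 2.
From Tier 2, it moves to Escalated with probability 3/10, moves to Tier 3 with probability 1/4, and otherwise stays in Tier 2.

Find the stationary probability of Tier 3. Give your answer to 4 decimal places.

Let the stationary distribution be π with π = πP and π_1 + π_2 + π_3 = 1.
π_1 = 0.45·π_1 + 0.3·π_2 + 0.3·π_3
π_2 = 0.25·π_1 + 0.5·π_2 + 0.25·π_3
Solving with the normalization constraint gives π = (0.3529, 0.3333, 0.3137).
So the stationary probability of Tier 3 is 0.3333.

0.3333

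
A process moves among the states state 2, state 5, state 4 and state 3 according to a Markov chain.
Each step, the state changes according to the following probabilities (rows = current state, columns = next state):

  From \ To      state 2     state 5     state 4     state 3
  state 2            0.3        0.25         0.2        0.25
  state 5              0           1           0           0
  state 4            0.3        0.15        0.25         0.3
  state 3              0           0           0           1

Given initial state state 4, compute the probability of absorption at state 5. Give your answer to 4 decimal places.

0.3871

Let h(s) be the probability of absorption at state 5 starting from transient state s. Then h(state 5) = 1 and h(state 3) = 0. By first-step analysis:
h(state 2) = 0.3·h(state 2) + 0.25·1 + 0.2·h(state 4) + 0.25·0
h(state 4) = 0.3·h(state 2) + 0.15·1 + 0.25·h(state 4) + 0.3·0
Solving: h(state 2) = 0.4677, h(state 4) = 0.3871.
Starting from state 4, the probability is 0.3871.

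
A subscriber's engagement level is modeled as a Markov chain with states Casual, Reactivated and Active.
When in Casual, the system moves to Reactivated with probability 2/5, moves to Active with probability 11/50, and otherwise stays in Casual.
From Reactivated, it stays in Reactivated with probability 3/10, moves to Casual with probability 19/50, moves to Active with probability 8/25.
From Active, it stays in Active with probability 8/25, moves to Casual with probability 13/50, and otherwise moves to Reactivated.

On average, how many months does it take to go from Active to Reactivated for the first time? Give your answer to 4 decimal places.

2.4149

Let t(s) be the expected number of months to first reach Reactivated from state s, with t(Reactivated) = 0. Conditioning on the first month:
t(Casual) = 1 + 0.38·t(Casual) + 0.22·t(Active)
t(Active) = 1 + 0.26·t(Casual) + 0.32·t(Active)
Solving: t(Casual) = 2.4698, t(Active) = 2.4149.
Expected months from Active to Reactivated: 2.4149.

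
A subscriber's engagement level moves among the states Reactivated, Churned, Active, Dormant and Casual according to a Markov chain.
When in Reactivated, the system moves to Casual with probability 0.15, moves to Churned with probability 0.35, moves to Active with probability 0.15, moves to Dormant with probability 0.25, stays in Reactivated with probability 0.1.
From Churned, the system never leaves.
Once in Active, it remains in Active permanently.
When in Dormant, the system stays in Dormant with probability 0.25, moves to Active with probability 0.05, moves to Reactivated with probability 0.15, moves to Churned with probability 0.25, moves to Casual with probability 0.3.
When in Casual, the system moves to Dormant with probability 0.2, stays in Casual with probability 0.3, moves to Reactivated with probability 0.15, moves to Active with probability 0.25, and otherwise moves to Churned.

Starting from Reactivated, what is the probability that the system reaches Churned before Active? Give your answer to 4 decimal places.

0.6472

Let h(s) be the probability of absorption at Churned starting from transient state s. Then h(Churned) = 1 and h(Active) = 0. By first-step analysis:
h(Reactivated) = 0.1·h(Reactivated) + 0.35·1 + 0.15·0 + 0.25·h(Dormant) + 0.15·h(Casual)
h(Dormant) = 0.15·h(Reactivated) + 0.25·1 + 0.05·0 + 0.25·h(Dormant) + 0.3·h(Casual)
h(Casual) = 0.15·h(Reactivated) + 0.1·1 + 0.25·0 + 0.2·h(Dormant) + 0.3·h(Casual)
Solving: h(Reactivated) = 0.6472, h(Dormant) = 0.6496, h(Casual) = 0.4672.
Starting from Reactivated, the probability is 0.6472.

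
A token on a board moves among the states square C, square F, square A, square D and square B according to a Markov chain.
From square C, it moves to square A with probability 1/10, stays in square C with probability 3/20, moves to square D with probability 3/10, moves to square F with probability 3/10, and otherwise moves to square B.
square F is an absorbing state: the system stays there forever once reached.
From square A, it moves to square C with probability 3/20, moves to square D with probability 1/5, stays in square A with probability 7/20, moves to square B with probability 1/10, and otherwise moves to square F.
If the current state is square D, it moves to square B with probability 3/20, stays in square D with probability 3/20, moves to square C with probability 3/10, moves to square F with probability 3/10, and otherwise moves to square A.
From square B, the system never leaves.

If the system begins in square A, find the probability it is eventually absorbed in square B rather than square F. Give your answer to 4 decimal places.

Let h(s) be the probability of absorption at square B starting from transient state s. Then h(square B) = 1 and h(square F) = 0. By first-step analysis:
h(square C) = 0.15·h(square C) + 0.3·0 + 0.1·h(square A) + 0.3·h(square D) + 0.15·1
h(square A) = 0.15·h(square C) + 0.2·0 + 0.35·h(square A) + 0.2·h(square D) + 0.1·1
h(square D) = 0.3·h(square C) + 0.3·0 + 0.1·h(square A) + 0.15·h(square D) + 0.15·1
Solving: h(square C) = 0.3333, h(square A) = 0.3333, h(square D) = 0.3333.
Starting from square A, the probability is 0.3333.

0.3333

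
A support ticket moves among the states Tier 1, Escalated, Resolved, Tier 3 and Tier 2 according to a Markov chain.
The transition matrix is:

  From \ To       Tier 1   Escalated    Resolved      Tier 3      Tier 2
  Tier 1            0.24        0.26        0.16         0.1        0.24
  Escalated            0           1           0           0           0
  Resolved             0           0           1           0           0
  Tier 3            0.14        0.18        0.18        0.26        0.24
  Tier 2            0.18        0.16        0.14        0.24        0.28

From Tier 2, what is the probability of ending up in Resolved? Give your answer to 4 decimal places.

Let h(s) be the probability of absorption at Resolved starting from transient state s. Then h(Resolved) = 1 and h(Escalated) = 0. By first-step analysis:
h(Tier 1) = 0.24·h(Tier 1) + 0.26·0 + 0.16·1 + 0.1·h(Tier 3) + 0.24·h(Tier 2)
h(Tier 3) = 0.14·h(Tier 1) + 0.18·0 + 0.18·1 + 0.26·h(Tier 3) + 0.24·h(Tier 2)
h(Tier 2) = 0.18·h(Tier 1) + 0.16·0 + 0.14·1 + 0.24·h(Tier 3) + 0.28·h(Tier 2)
Solving: h(Tier 1) = 0.4160, h(Tier 3) = 0.4695, h(Tier 2) = 0.4549.
Starting from Tier 2, the probability is 0.4549.

0.4549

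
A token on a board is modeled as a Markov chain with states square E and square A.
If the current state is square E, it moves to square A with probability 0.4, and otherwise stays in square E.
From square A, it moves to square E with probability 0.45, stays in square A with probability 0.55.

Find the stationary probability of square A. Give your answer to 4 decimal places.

0.4706

Let the stationary distribution be π with π = πP and π_1 + π_2 = 1.
π_1 = 0.6·π_1 + 0.45·π_2
Solving with the normalization constraint gives π = (0.5294, 0.4706).
So the stationary probability of square A is 0.4706.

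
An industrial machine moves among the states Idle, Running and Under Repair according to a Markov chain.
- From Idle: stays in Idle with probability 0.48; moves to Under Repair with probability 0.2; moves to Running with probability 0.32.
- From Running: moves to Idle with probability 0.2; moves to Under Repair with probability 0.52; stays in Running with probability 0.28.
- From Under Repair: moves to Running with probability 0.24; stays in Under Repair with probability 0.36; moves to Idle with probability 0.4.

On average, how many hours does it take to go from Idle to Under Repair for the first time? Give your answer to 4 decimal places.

Let t(s) be the expected number of hours to first reach Under Repair from state s, with t(Under Repair) = 0. Conditioning on the first hour:
t(Idle) = 1 + 0.48·t(Idle) + 0.32·t(Running)
t(Running) = 1 + 0.2·t(Idle) + 0.28·t(Running)
Solving: t(Idle) = 3.3505, t(Running) = 2.3196.
Expected hours from Idle to Under Repair: 3.3505.

3.3505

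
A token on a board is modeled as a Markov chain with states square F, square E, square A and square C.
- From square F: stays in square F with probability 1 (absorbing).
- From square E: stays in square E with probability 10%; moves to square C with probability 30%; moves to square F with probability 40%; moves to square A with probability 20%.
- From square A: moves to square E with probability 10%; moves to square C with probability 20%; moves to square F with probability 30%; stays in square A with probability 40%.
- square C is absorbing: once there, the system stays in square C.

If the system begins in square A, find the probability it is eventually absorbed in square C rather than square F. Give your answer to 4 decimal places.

Let h(s) be the probability of absorption at square C starting from transient state s. Then h(square C) = 1 and h(square F) = 0. By first-step analysis:
h(square E) = 0.4·0 + 0.1·h(square E) + 0.2·h(square A) + 0.3·1
h(square A) = 0.3·0 + 0.1·h(square E) + 0.4·h(square A) + 0.2·1
Solving: h(square E) = 0.4231, h(square A) = 0.4038.
Starting from square A, the probability is 0.4038.

0.4038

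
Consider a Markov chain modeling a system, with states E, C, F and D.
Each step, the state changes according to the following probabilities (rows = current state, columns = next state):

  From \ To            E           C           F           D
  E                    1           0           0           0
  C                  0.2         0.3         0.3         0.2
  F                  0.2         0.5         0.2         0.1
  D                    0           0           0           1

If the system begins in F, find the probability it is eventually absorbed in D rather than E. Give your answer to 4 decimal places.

Let h(s) be the probability of absorption at D starting from transient state s. Then h(D) = 1 and h(E) = 0. By first-step analysis:
h(C) = 0.2·0 + 0.3·h(C) + 0.3·h(F) + 0.2·1
h(F) = 0.2·0 + 0.5·h(C) + 0.2·h(F) + 0.1·1
Solving: h(C) = 0.4634, h(F) = 0.4146.
Starting from F, the probability is 0.4146.

0.4146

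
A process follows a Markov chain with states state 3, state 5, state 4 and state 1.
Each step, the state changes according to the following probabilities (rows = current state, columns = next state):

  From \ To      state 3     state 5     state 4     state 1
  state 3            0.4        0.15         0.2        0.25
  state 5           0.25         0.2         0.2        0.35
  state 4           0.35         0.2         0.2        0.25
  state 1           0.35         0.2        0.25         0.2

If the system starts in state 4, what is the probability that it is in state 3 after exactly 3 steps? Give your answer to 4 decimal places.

Propagate the distribution vector 3 steps from state 4.
After 0 steps: (0.0000, 0.0000, 1.0000, 0.0000)
After 1 step: (0.3500, 0.2000, 0.2000, 0.2500)
After 2 steps: (0.3475, 0.1825, 0.2125, 0.2575)
After 3 steps: (0.3491, 0.1826, 0.2129, 0.2554)
P(in state 3 after 3 steps) = 0.3491

0.3491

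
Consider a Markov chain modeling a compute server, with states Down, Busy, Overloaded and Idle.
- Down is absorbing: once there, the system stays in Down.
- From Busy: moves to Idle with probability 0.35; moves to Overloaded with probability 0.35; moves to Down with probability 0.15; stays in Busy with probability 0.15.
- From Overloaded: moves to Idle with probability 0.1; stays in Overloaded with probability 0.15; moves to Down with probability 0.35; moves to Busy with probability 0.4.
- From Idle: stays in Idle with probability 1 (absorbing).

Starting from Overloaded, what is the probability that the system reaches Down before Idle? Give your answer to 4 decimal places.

Let h(s) be the probability of absorption at Down starting from transient state s. Then h(Down) = 1 and h(Idle) = 0. By first-step analysis:
h(Busy) = 0.15·1 + 0.15·h(Busy) + 0.35·h(Overloaded) + 0.35·0
h(Overloaded) = 0.35·1 + 0.4·h(Busy) + 0.15·h(Overloaded) + 0.1·0
Solving: h(Busy) = 0.4292, h(Overloaded) = 0.6137.
Starting from Overloaded, the probability is 0.6137.

0.6137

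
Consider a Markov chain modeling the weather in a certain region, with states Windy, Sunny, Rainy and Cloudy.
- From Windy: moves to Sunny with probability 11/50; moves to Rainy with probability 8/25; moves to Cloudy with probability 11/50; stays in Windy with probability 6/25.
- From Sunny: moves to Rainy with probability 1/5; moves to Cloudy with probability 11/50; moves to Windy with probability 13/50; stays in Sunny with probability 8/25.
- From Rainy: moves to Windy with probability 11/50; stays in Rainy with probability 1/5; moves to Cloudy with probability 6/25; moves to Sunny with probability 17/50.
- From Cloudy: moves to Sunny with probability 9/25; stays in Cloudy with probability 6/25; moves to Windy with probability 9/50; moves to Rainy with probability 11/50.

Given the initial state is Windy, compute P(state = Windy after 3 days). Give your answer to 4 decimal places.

0.2277

Propagate the distribution vector 3 days from Windy.
After 0 days: (1.0000, 0.0000, 0.0000, 0.0000)
After 1 day: (0.2400, 0.2200, 0.3200, 0.2200)
After 2 days: (0.2248, 0.3112, 0.2332, 0.2308)
After 3 days: (0.2277, 0.3114, 0.2316, 0.2293)
P(in Windy after 3 days) = 0.2277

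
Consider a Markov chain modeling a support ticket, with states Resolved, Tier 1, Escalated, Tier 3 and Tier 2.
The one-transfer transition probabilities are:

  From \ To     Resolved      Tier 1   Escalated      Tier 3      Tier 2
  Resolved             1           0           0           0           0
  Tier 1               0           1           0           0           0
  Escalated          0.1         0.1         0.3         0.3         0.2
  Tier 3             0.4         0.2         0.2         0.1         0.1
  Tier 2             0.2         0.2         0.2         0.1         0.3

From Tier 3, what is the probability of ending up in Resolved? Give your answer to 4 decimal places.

0.6301

Let h(s) be the probability of absorption at Resolved starting from transient state s. Then h(Resolved) = 1 and h(Tier 1) = 0. By first-step analysis:
h(Escalated) = 0.1·1 + 0.1·0 + 0.3·h(Escalated) + 0.3·h(Tier 3) + 0.2·h(Tier 2)
h(Tier 3) = 0.4·1 + 0.2·0 + 0.2·h(Escalated) + 0.1·h(Tier 3) + 0.1·h(Tier 2)
h(Tier 2) = 0.2·1 + 0.2·0 + 0.2·h(Escalated) + 0.1·h(Tier 3) + 0.3·h(Tier 2)
Solving: h(Escalated) = 0.5665, h(Tier 3) = 0.6301, h(Tier 2) = 0.5376.
Starting from Tier 3, the probability is 0.6301.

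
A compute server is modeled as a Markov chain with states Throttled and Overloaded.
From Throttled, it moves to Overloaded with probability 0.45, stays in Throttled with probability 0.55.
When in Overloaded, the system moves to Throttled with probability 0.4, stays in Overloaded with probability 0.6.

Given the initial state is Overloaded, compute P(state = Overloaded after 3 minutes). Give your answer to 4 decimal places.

Propagate the distribution vector 3 minutes from Overloaded.
After 0 minutes: (0.0000, 1.0000)
After 1 minute: (0.4000, 0.6000)
After 2 minutes: (0.4600, 0.5400)
After 3 minutes: (0.4690, 0.5310)
P(in Overloaded after 3 minutes) = 0.5310

0.5310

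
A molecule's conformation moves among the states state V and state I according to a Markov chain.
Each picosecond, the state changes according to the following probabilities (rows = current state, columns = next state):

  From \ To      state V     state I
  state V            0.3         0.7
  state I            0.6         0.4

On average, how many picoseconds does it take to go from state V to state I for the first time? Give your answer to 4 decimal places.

1.4286

Let t(s) be the expected number of picoseconds to first reach state I from state s, with t(state I) = 0. Conditioning on the first picosecond:
t(state V) = 1 + 0.3·t(state V)
Solving: t(state V) = 1.4286.
Expected picoseconds from state V to state I: 1.4286.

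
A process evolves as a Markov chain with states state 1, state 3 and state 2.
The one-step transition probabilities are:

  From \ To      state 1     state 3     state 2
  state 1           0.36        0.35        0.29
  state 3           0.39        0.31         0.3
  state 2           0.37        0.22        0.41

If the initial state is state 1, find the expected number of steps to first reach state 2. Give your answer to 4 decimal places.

3.4087

Let t(s) be the expected number of steps to first reach state 2 from state s, with t(state 2) = 0. Conditioning on the first step:
t(state 1) = 1 + 0.36·t(state 1) + 0.35·t(state 3)
t(state 3) = 1 + 0.39·t(state 1) + 0.31·t(state 3)
Solving: t(state 1) = 3.4087, t(state 3) = 3.3759.
Expected steps from state 1 to state 2: 3.4087.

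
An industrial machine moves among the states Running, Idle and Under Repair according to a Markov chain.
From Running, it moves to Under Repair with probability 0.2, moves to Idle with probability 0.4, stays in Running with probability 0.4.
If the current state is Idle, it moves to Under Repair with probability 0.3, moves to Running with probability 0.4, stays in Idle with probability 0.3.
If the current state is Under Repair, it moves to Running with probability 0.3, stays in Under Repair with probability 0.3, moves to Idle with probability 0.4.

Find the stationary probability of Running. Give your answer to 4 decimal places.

0.3737

Let the stationary distribution be π with π = πP and π_1 + π_2 + π_3 = 1.
π_1 = 0.4·π_1 + 0.4·π_2 + 0.3·π_3
π_2 = 0.4·π_1 + 0.3·π_2 + 0.4·π_3
Solving with the normalization constraint gives π = (0.3737, 0.3636, 0.2626).
So the stationary probability of Running is 0.3737.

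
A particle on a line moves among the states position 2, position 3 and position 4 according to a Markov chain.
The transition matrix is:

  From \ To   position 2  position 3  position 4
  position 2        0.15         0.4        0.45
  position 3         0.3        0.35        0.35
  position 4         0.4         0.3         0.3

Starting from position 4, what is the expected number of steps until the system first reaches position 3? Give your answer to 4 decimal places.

3.0120

Let t(s) be the expected number of steps to first reach position 3 from state s, with t(position 3) = 0. Conditioning on the first step:
t(position 2) = 1 + 0.15·t(position 2) + 0.45·t(position 4)
t(position 4) = 1 + 0.4·t(position 2) + 0.3·t(position 4)
Solving: t(position 2) = 2.7711, t(position 4) = 3.0120.
Expected steps from position 4 to position 3: 3.0120.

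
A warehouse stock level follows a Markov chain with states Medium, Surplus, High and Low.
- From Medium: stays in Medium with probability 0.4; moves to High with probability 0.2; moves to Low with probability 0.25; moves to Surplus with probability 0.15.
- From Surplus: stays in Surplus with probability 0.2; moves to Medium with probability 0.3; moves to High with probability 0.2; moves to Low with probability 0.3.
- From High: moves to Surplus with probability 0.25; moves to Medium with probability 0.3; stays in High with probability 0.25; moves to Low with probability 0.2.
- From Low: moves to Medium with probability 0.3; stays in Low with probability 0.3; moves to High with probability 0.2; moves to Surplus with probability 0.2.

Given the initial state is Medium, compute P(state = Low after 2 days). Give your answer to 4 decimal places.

Propagate the distribution vector 2 days from Medium.
After 0 days: (1.0000, 0.0000, 0.0000, 0.0000)
After 1 day: (0.4000, 0.1500, 0.2000, 0.2500)
After 2 days: (0.3400, 0.1900, 0.2100, 0.2600)
P(in Low after 2 days) = 0.2600

0.2600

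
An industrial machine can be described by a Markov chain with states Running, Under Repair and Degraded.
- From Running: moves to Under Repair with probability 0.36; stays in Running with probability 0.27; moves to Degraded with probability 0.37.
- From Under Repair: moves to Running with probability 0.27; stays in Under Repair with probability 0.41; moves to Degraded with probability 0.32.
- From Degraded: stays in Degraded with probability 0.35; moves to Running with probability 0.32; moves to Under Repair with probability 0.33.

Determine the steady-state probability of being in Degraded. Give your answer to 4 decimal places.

Let the stationary distribution be π with π = πP and π_1 + π_2 + π_3 = 1.
π_1 = 0.27·π_1 + 0.27·π_2 + 0.32·π_3
π_2 = 0.36·π_1 + 0.41·π_2 + 0.33·π_3
Solving with the normalization constraint gives π = (0.2872, 0.3681, 0.3447).
So the stationary probability of Degraded is 0.3447.

0.3447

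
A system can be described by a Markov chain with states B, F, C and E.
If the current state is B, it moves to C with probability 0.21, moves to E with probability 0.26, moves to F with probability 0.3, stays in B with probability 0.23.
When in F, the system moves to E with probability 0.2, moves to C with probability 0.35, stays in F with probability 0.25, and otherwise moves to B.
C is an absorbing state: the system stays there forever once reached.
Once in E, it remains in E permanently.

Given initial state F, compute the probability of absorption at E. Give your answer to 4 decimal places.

Let h(s) be the probability of absorption at E starting from transient state s. Then h(E) = 1 and h(C) = 0. By first-step analysis:
h(B) = 0.23·h(B) + 0.3·h(F) + 0.21·0 + 0.26·1
h(F) = 0.2·h(B) + 0.25·h(F) + 0.35·0 + 0.2·1
Solving: h(B) = 0.4928, h(F) = 0.3981.
Starting from F, the probability is 0.3981.

0.3981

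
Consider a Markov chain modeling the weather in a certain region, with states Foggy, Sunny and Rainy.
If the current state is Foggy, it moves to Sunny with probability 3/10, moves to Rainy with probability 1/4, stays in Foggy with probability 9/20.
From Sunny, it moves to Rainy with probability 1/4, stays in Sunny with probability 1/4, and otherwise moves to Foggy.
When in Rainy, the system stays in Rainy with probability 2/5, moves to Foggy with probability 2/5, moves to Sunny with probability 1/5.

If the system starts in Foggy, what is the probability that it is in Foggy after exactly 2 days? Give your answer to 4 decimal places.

0.4525

Sum over the intermediate state after 1 day:
P = P(Foggy→Foggy)·P(Foggy→Foggy) + P(Foggy→Sunny)·P(Sunny→Foggy) + P(Foggy→Rainy)·P(Rainy→Foggy)
  = 0.45×0.45 + 0.3×0.5 + 0.25×0.4
  = 0.2025 + 0.1500 + 0.1000 = 0.4525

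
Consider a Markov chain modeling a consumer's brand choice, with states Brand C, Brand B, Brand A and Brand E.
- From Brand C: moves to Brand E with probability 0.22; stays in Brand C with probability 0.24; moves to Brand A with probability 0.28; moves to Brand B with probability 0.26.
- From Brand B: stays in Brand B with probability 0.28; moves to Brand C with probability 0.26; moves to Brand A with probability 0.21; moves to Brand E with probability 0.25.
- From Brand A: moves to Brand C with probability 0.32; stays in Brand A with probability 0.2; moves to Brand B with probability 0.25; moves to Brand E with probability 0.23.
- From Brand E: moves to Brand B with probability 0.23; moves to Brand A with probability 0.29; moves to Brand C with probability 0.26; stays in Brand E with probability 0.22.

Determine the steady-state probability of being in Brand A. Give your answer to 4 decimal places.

Let the stationary distribution be π with π = πP and π_1 + π_2 + π_3 + π_4 = 1.
π_1 = 0.24·π_1 + 0.26·π_2 + 0.32·π_3 + 0.26·π_4
π_2 = 0.26·π_1 + 0.28·π_2 + 0.25·π_3 + 0.23·π_4
π_3 = 0.28·π_1 + 0.21·π_2 + 0.2·π_3 + 0.29·π_4
Solving with the normalization constraint gives π = (0.2693, 0.2558, 0.2448, 0.2301).
So the stationary probability of Brand A is 0.2448.

0.2448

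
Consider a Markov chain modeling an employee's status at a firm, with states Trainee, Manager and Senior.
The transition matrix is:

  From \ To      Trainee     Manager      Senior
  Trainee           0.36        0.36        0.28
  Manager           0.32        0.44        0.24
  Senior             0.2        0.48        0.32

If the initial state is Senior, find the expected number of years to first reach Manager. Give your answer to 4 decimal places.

Let t(s) be the expected number of years to first reach Manager from state s, with t(Manager) = 0. Conditioning on the first year:
t(Trainee) = 1 + 0.36·t(Trainee) + 0.28·t(Senior)
t(Senior) = 1 + 0.2·t(Trainee) + 0.32·t(Senior)
Solving: t(Trainee) = 2.5316, t(Senior) = 2.2152.
Expected years from Senior to Manager: 2.2152.

2.2152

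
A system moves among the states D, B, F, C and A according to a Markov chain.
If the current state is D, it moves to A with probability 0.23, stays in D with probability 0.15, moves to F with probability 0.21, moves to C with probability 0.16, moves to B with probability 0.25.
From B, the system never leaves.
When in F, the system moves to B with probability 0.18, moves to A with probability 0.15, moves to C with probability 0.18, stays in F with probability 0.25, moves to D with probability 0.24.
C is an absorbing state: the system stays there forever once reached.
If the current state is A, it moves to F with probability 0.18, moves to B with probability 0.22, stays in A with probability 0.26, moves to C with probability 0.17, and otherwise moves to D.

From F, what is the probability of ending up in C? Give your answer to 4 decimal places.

0.4626

Let h(s) be the probability of absorption at C starting from transient state s. Then h(C) = 1 and h(B) = 0. By first-step analysis:
h(D) = 0.15·h(D) + 0.25·0 + 0.21·h(F) + 0.16·1 + 0.23·h(A)
h(F) = 0.24·h(D) + 0.18·0 + 0.25·h(F) + 0.18·1 + 0.15·h(A)
h(A) = 0.17·h(D) + 0.22·0 + 0.18·h(F) + 0.17·1 + 0.26·h(A)
Solving: h(D) = 0.4213, h(F) = 0.4626, h(A) = 0.4391.
Starting from F, the probability is 0.4626.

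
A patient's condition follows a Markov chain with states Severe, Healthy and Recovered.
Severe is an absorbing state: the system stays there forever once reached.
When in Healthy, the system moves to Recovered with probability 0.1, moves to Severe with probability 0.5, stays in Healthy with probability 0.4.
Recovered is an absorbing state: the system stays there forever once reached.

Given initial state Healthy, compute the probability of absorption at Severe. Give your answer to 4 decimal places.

Let h(s) be the probability of absorption at Severe starting from transient state s. Then h(Severe) = 1 and h(Recovered) = 0. By first-step analysis:
h(Healthy) = 0.5·1 + 0.4·h(Healthy) + 0.1·0
Solving: h(Healthy) = 0.8333.
Starting from Healthy, the probability is 0.8333.

0.8333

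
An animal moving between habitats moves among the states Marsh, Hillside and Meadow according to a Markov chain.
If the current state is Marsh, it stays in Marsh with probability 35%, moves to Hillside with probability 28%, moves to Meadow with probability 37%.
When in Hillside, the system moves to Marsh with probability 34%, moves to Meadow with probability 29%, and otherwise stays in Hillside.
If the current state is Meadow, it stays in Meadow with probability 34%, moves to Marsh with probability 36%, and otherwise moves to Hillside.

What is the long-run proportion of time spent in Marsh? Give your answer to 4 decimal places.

0.3502

Let the stationary distribution be π with π = πP and π_1 + π_2 + π_3 = 1.
π_1 = 0.35·π_1 + 0.34·π_2 + 0.36·π_3
π_2 = 0.28·π_1 + 0.37·π_2 + 0.3·π_3
Solving with the normalization constraint gives π = (0.3502, 0.3150, 0.3348).
So the stationary probability of Marsh is 0.3502.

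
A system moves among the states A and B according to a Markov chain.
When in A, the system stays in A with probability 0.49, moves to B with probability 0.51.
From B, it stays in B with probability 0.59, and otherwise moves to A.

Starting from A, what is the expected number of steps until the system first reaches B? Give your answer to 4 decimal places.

1.9608

Let t(s) be the expected number of steps to first reach B from state s, with t(B) = 0. Conditioning on the first step:
t(A) = 1 + 0.49·t(A)
Solving: t(A) = 1.9608.
Expected steps from A to B: 1.9608.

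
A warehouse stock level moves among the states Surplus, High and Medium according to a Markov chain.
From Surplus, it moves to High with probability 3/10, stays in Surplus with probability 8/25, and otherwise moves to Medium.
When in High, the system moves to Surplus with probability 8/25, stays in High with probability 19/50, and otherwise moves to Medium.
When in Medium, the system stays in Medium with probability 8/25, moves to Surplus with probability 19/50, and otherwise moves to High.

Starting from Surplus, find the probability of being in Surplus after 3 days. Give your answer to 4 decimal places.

0.3400

Propagate the distribution vector 3 days from Surplus.
After 0 days: (1.0000, 0.0000, 0.0000)
After 1 day: (0.3200, 0.3000, 0.3800)
After 2 days: (0.3428, 0.3240, 0.3332)
After 3 days: (0.3400, 0.3259, 0.3341)
P(in Surplus after 3 days) = 0.3400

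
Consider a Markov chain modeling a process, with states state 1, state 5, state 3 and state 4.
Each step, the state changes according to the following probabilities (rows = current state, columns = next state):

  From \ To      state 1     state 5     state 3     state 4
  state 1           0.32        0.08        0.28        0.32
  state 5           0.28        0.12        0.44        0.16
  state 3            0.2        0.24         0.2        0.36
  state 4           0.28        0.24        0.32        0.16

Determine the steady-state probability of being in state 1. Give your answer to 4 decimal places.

0.2671

Let the stationary distribution be π with π = πP and π_1 + π_2 + π_3 + π_4 = 1.
π_1 = 0.32·π_1 + 0.28·π_2 + 0.2·π_3 + 0.28·π_4
π_2 = 0.08·π_1 + 0.12·π_2 + 0.24·π_3 + 0.24·π_4
π_3 = 0.28·π_1 + 0.44·π_2 + 0.2·π_3 + 0.32·π_4
Solving with the normalization constraint gives π = (0.2671, 0.1761, 0.2950, 0.2617).
So the stationary probability of state 1 is 0.2671.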